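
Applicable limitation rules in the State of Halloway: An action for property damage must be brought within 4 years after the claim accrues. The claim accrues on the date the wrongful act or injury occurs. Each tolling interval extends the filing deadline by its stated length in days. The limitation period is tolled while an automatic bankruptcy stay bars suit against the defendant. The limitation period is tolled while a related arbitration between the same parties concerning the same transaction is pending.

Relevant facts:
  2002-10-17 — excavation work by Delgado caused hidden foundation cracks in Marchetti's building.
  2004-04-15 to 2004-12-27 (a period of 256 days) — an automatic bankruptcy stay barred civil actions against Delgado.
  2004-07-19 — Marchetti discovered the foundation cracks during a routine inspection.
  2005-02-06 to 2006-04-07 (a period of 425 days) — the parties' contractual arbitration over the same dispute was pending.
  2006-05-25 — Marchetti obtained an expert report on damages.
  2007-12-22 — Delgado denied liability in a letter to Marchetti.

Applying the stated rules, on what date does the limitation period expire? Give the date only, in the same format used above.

Because the rule ties accrual to occurrence, the claim accrued on 2002-10-17, not on the 2004-07-19 discovery date.
Adding the 4 years base period to 2002-10-17 gives a deadline of 2006-10-17, before any tolling.
The period was tolled for 256 days by the automatic bankruptcy stay (2004-04-15 to 2004-12-27), pushing the deadline to 2007-06-30.
Because the pending related arbitration ran from 2005-02-06 to 2006-04-07, the deadline is extended by 425 days to 2008-08-28.
Nothing else in the chronology tolls or restarts the period.

2008-08-28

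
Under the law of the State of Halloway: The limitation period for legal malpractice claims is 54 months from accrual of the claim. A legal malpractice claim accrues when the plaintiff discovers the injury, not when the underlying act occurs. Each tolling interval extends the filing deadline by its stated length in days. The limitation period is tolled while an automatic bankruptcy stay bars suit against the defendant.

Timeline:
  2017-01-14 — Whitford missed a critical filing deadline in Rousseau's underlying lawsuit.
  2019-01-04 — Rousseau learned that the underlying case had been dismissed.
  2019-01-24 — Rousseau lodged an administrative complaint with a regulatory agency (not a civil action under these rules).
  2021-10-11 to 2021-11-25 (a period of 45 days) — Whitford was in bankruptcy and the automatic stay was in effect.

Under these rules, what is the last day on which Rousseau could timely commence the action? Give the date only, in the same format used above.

2023-08-18

Under the discovery rule, the claim accrued on 2019-01-04, when Rousseau discovered the injury — not on the 2017-01-14 date of the underlying act.
54 months from 2019-01-04 is 2023-07-04.
The period was tolled for 45 days by the automatic bankruptcy stay (2021-10-11 to 2021-11-25), pushing the deadline to 2023-08-18.
The other events in the timeline have no effect on the limitation period under the stated rules.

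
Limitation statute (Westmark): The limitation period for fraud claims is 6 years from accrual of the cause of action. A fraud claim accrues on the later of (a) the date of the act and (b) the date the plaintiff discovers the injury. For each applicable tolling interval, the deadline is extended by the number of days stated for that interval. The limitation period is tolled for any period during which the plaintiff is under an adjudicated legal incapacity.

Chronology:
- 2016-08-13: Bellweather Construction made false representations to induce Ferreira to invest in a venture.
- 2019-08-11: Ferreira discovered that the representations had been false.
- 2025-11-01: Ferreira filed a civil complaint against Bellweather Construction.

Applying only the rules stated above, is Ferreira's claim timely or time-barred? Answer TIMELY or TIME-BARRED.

Because discovery on 2019-08-11 post-dates the 2016-08-13 act, accrual under the later-of rule falls on 2019-08-11.
Adding the 6 years base period to 2019-08-11 gives a deadline of 2025-08-11, before any tolling.
Filing on 2025-11-01 missed the 2025-08-11 deadline — the action is time-barred.

TIME-BARRED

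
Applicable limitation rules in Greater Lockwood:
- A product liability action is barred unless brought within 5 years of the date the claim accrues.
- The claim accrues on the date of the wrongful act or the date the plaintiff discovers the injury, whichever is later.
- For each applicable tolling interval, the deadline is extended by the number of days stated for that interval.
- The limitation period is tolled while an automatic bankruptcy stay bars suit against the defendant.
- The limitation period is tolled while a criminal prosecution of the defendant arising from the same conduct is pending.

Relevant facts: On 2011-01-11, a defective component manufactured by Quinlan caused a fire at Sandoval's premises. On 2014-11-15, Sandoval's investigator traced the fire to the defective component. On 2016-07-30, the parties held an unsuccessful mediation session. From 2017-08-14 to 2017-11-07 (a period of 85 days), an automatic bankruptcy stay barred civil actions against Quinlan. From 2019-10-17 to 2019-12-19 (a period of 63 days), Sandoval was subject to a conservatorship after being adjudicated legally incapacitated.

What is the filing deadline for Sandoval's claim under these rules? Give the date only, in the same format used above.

Because discovery on 2014-11-15 post-dates the 2011-01-11 act, accrual under the later-of rule falls on 2014-11-15.
5 years from 2014-11-15 is 2019-11-15.
The period was tolled for 85 days by the automatic bankruptcy stay (2017-08-14 to 2017-11-07), pushing the deadline to 2020-02-08.
Although the plaintiff's incapacity ran from 2019-10-17 to 2019-12-19, the stated rules do not make that a tolling event, so it is disregarded.
None of the other events listed affects the running of the period under the stated rules.

2020-02-08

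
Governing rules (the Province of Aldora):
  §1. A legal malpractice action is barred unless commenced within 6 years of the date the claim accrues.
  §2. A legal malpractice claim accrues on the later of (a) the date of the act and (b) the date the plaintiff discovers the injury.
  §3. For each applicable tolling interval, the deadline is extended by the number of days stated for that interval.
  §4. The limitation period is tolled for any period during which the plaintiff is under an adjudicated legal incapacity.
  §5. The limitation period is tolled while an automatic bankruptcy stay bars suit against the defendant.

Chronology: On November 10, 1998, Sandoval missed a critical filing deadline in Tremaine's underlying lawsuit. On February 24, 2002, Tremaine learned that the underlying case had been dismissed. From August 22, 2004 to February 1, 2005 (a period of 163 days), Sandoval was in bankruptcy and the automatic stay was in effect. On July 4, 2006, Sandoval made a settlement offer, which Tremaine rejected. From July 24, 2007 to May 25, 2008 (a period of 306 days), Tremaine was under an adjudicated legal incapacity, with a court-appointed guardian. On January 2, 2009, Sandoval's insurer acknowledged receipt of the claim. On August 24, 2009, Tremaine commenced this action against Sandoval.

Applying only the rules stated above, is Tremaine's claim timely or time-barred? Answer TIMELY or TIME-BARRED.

TIME-BARRED

Because discovery on February 24, 2002 post-dates the November 10, 1998 act, accrual under the later-of rule falls on February 24, 2002.
6 years from February 24, 2002 is February 24, 2008.
Because the automatic bankruptcy stay ran from August 22, 2004 to February 1, 2005, the deadline is extended by 163 days to August 5, 2008.
The plaintiff's legal incapacity from July 24, 2007 to May 25, 2008 tolled the period for 306 days, extending the deadline to June 7, 2009.
None of the other events listed affects the running of the period under the stated rules.
The August 24, 2009 filing falls after the June 7, 2009 deadline; the claim is time-barred.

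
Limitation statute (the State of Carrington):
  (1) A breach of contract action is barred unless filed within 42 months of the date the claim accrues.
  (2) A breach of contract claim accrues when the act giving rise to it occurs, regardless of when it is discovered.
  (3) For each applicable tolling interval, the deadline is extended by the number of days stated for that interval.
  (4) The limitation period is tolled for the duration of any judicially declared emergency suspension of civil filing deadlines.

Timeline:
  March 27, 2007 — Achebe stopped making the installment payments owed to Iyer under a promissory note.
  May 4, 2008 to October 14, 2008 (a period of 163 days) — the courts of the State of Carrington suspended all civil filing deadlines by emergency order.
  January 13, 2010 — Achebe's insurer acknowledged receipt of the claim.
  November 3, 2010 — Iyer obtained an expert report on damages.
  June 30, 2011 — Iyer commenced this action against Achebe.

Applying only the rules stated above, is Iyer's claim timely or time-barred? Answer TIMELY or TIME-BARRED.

TIME-BARRED

The limitation period began to run on March 27, 2007.
Adding the 42 months base period to March 27, 2007 gives a deadline of September 27, 2010, before any tolling.
The emergency suspension of filing deadlines from May 4, 2008 to October 14, 2008 tolled the period for 163 days, extending the deadline to March 9, 2011.
Nothing else in the chronology tolls or restarts the period.
The June 30, 2011 filing falls after the March 9, 2011 deadline; the claim is time-barred.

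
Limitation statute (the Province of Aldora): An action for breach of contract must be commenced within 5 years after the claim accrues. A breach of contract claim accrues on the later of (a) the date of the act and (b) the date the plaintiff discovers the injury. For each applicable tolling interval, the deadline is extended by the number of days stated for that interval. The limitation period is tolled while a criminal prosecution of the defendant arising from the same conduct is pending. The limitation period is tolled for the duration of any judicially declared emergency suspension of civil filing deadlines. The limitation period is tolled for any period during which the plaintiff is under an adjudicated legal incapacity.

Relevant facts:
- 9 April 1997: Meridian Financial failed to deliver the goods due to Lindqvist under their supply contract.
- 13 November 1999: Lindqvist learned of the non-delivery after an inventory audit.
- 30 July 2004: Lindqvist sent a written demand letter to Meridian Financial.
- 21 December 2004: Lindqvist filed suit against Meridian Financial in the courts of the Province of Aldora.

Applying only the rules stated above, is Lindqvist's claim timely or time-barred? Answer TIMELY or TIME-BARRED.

TIME-BARRED

Taking the later of the act (9 April 1997) and discovery (13 November 1999), the claim accrued on 13 November 1999.
Adding the 5 years base period to 13 November 1999 gives a deadline of 13 November 2004, before any tolling.
Nothing else in the chronology tolls or restarts the period.
The 21 December 2004 filing falls after the 13 November 2004 deadline; the claim is time-barred.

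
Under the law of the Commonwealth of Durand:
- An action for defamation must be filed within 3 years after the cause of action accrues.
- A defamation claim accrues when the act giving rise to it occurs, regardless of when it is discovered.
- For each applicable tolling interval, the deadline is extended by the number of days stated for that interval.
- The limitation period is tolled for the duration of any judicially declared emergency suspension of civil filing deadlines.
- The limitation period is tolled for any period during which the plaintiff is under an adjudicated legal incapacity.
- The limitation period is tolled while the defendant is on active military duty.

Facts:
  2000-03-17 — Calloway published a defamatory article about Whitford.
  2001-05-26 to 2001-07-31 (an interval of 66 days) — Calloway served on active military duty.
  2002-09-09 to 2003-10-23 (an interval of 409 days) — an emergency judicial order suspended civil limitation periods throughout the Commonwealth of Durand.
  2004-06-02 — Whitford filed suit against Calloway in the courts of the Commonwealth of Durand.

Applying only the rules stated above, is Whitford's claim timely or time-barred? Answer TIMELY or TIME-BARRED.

The limitation period began to run on 2000-03-17.
The untolled deadline — 3 years after 2000-03-17 — is 2003-03-17.
The period was tolled for 66 days by the defendant's active military service (2001-05-26 to 2001-07-31), pushing the deadline to 2003-05-22.
The period was tolled for 409 days by the emergency suspension of filing deadlines (2002-09-09 to 2003-10-23), pushing the deadline to 2004-07-04.
The 2004-06-02 filing precedes the 2004-07-04 deadline; the claim is timely.

TIMELY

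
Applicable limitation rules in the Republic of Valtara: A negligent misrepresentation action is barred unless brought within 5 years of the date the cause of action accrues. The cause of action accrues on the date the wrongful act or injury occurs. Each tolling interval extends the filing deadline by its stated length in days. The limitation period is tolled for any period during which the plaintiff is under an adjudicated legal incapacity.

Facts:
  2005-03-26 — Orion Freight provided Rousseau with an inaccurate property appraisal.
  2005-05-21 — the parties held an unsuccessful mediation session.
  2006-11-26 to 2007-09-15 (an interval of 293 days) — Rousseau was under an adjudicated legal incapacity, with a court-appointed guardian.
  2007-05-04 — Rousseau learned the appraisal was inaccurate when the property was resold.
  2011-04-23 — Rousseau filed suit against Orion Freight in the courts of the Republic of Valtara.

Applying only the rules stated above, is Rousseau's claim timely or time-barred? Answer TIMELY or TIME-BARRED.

Because the rule ties accrual to occurrence, the claim accrued on 2005-03-26, not on the 2007-05-04 discovery date.
5 years from 2005-03-26 is 2010-03-26.
Because the plaintiff's legal incapacity ran from 2006-11-26 to 2007-09-15, the deadline is extended by 293 days to 2011-01-13.
Nothing else in the chronology tolls or restarts the period.
Filing on 2011-04-23 missed the 2011-01-13 deadline — the action is time-barred.

TIME-BARRED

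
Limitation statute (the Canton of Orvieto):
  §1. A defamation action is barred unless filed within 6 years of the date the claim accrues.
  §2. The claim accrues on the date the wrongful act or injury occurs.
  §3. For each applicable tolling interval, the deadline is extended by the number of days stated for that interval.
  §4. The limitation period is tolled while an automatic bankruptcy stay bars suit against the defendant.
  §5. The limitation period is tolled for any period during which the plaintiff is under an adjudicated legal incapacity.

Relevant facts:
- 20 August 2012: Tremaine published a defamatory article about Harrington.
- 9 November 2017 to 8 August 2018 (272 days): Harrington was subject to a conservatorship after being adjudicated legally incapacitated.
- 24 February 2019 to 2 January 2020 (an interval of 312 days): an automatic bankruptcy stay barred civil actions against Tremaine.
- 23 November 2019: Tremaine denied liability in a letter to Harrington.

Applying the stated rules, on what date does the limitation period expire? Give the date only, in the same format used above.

The claim accrued on 20 August 2012, the date of the act.
The untolled deadline — 6 years after 20 August 2012 — is 20 August 2018.
The plaintiff's legal incapacity from 9 November 2017 to 8 August 2018 tolled the period for 272 days, extending the deadline to 19 May 2019.
The automatic bankruptcy stay from 24 February 2019 to 2 January 2020 tolled the period for 312 days, extending the deadline to 26 March 2020.
None of the other events listed affects the running of the period under the stated rules.

26 March 2020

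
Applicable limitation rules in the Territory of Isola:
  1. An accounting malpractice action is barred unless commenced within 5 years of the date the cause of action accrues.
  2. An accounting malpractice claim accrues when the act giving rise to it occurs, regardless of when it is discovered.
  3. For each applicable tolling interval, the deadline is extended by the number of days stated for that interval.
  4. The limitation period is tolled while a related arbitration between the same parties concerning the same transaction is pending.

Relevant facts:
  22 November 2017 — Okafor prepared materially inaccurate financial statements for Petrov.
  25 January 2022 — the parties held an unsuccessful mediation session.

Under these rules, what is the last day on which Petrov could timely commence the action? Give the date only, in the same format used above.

22 November 2022

The claim accrued on 22 November 2017, when the wrongful act occurred.
Adding the 5 years base period to 22 November 2017 gives a deadline of 22 November 2022, before any tolling.
The other events in the timeline have no effect on the limitation period under the stated rules.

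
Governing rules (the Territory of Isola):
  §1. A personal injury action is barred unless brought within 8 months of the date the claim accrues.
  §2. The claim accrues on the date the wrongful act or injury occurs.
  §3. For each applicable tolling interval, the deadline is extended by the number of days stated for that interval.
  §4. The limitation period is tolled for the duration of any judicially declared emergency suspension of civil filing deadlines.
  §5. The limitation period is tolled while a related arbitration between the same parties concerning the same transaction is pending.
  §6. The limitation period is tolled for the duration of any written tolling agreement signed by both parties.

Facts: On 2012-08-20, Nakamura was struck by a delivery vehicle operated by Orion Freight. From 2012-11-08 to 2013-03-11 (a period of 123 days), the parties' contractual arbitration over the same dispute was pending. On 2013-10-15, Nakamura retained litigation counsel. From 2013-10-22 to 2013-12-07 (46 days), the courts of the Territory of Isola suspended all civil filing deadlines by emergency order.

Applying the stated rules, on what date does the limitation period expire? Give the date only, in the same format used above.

2013-08-21

The claim accrued on 2012-08-20, when the wrongful act occurred.
The untolled deadline — 8 months after 2012-08-20 — is 2013-04-20.
Because the pending related arbitration ran from 2012-11-08 to 2013-03-11, the deadline is extended by 123 days to 2013-08-21.
The emergency suspension of filing deadlines starting 2013-10-22 came too late — the period had run on 2013-08-21 — and so does not extend the deadline.
The other events in the timeline have no effect on the limitation period under the stated rules.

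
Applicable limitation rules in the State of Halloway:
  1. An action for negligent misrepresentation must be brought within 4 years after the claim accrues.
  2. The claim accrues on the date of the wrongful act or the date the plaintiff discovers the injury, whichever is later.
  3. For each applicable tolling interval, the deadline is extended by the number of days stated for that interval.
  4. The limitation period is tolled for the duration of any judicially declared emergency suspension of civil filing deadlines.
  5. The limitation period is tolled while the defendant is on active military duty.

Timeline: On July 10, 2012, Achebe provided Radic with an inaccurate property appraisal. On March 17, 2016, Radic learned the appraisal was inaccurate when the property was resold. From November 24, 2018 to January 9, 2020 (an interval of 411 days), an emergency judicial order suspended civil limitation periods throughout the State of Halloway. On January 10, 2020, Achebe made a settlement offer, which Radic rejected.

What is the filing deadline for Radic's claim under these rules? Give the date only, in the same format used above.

Taking the later of the act (July 10, 2012) and discovery (March 17, 2016), the claim accrued on March 17, 2016.
4 years from March 17, 2016 is March 17, 2020.
The emergency suspension of filing deadlines from November 24, 2018 to January 9, 2020 tolled the period for 411 days, extending the deadline to May 2, 2021.
Nothing else in the chronology tolls or restarts the period.

May 2, 2021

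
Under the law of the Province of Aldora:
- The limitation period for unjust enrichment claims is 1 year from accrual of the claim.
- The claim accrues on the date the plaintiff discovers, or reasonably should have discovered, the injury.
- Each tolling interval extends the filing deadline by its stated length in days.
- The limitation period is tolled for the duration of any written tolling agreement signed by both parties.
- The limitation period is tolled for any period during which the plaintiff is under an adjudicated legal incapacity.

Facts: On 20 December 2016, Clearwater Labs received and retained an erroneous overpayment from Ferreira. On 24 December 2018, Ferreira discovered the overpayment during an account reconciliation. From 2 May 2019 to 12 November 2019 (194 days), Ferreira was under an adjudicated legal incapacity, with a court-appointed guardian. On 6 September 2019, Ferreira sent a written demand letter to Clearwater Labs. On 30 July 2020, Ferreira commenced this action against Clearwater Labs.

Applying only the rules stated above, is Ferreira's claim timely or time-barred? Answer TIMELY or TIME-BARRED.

TIME-BARRED

The claim did not accrue until Ferreira discovered the injury on 24 December 2018; the 20 December 2016 act date does not start the clock under the stated rule.
1 year from 24 December 2018 is 24 December 2019.
Because the plaintiff's legal incapacity ran from 2 May 2019 to 12 November 2019, the deadline is extended by 194 days to 5 July 2020.
Nothing else in the chronology tolls or restarts the period.
Ferreira filed on 30 July 2020, after the 5 July 2020 deadline, so the action is time-barred.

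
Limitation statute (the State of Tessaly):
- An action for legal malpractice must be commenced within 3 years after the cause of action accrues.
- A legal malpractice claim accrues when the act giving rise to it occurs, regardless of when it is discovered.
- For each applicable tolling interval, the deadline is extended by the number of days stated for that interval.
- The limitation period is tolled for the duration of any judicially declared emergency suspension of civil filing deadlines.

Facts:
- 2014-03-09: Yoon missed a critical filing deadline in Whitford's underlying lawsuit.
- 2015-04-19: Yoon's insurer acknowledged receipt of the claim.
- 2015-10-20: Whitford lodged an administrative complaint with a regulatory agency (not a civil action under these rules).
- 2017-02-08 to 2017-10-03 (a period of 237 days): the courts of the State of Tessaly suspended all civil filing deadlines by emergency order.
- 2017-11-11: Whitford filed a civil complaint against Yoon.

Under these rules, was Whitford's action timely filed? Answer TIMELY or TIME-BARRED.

The cause of action accrued on 2014-03-09, the date of the act.
3 years from 2014-03-09 is 2017-03-09.
Because the emergency suspension of filing deadlines ran from 2017-02-08 to 2017-10-03, the deadline is extended by 237 days to 2017-11-01.
None of the other events listed affects the running of the period under the stated rules.
Whitford filed on 2017-11-11, after the 2017-11-01 deadline, so the action is time-barred.

TIME-BARRED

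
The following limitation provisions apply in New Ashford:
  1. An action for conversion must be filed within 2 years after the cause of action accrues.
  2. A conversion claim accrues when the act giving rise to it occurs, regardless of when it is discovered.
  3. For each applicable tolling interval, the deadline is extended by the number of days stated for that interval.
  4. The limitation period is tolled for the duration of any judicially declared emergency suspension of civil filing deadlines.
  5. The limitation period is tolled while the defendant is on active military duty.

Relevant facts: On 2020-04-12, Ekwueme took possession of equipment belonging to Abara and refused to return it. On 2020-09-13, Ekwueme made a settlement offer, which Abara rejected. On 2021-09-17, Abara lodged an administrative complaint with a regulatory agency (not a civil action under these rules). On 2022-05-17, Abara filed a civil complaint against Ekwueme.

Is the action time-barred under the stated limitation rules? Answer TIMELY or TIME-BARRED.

The limitation period began to run on 2020-04-12.
2 years from 2020-04-12 is 2022-04-12.
None of the other events listed affects the running of the period under the stated rules.
The 2022-05-17 filing falls after the 2022-04-12 deadline; the claim is time-barred.

TIME-BARRED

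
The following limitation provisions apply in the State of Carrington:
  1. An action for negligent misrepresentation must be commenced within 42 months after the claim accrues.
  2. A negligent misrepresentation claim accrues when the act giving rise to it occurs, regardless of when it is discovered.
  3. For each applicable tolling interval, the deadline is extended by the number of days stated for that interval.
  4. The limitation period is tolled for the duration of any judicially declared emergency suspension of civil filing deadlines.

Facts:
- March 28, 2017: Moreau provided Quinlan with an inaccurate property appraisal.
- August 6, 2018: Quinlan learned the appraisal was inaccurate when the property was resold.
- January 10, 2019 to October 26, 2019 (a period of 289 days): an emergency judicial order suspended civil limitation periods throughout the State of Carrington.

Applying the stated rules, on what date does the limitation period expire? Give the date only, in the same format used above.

July 14, 2021

Accrual is governed by the date of the act, so the period began to run on March 28, 2017; the later discovery on August 6, 2018 is irrelevant under the stated rule.
The untolled deadline — 42 months after March 28, 2017 — is September 28, 2020.
The period was tolled for 289 days by the emergency suspension of filing deadlines (January 10, 2019 to October 26, 2019), pushing the deadline to July 14, 2021.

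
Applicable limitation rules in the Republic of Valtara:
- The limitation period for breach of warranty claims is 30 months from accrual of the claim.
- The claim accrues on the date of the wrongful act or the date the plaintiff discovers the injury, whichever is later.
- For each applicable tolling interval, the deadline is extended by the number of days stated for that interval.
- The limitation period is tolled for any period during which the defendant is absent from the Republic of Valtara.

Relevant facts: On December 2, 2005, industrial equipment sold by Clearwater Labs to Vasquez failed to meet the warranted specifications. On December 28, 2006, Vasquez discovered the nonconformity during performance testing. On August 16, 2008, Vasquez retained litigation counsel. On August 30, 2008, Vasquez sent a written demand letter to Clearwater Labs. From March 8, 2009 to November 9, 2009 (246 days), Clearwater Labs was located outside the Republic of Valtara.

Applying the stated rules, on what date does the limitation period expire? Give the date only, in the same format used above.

March 1, 2010

Because discovery on December 28, 2006 post-dates the December 2, 2005 act, accrual under the later-of rule falls on December 28, 2006.
The untolled deadline — 30 months after December 28, 2006 — is June 28, 2009.
Because the defendant's absence from the jurisdiction ran from March 8, 2009 to November 9, 2009, the deadline is extended by 246 days to March 1, 2010.
The other events in the timeline have no effect on the limitation period under the stated rules.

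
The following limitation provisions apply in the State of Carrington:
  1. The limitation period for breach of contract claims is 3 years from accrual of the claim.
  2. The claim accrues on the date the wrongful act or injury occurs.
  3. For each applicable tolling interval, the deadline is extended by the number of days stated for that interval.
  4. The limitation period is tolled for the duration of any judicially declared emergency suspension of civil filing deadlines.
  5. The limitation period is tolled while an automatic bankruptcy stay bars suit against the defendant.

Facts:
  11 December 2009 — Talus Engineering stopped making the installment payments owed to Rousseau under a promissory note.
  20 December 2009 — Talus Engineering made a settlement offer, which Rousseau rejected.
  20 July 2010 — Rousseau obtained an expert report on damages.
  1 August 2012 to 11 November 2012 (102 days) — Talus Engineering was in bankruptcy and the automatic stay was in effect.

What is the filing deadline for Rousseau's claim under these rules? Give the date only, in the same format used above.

23 March 2013

The claim accrued on 11 December 2009, the date of the act.
3 years from 11 December 2009 is 11 December 2012.
The automatic bankruptcy stay from 1 August 2012 to 11 November 2012 tolled the period for 102 days, extending the deadline to 23 March 2013.
Nothing else in the chronology tolls or restarts the period.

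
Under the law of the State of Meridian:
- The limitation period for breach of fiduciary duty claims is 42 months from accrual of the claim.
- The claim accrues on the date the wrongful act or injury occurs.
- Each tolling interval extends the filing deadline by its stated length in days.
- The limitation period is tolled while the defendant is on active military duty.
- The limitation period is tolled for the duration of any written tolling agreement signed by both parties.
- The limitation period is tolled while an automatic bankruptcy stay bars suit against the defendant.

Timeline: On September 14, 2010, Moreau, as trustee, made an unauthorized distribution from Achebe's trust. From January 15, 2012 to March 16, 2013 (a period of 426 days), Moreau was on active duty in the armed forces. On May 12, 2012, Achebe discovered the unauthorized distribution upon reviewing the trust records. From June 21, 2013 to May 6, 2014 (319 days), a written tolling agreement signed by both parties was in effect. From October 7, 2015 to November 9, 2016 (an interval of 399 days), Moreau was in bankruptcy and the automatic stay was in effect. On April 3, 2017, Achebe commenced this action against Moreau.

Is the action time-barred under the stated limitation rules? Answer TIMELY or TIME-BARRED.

TIMELY

Because the rule ties accrual to occurrence, the claim accrued on September 14, 2010, not on the May 12, 2012 discovery date.
Adding the 42 months base period to September 14, 2010 gives a deadline of March 14, 2014, before any tolling.
The period was tolled for 426 days by the defendant's active military service (January 15, 2012 to March 16, 2013), pushing the deadline to May 14, 2015.
The written tolling agreement from June 21, 2013 to May 6, 2014 tolled the period for 319 days, extending the deadline to March 28, 2016.
The automatic bankruptcy stay from October 7, 2015 to November 9, 2016 tolled the period for 399 days, extending the deadline to May 1, 2017.
The April 3, 2017 filing precedes the May 1, 2017 deadline; the claim is timely.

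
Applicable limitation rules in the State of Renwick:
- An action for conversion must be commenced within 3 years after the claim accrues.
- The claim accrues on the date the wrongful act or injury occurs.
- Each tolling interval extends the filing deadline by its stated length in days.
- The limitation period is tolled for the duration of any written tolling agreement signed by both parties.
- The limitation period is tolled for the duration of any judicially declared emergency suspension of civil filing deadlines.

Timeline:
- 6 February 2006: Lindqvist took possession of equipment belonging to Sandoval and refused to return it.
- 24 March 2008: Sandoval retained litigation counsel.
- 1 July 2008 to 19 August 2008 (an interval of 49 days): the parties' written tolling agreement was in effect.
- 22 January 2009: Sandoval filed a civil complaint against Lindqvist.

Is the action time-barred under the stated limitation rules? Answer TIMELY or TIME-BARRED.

TIMELY

The claim accrued on 6 February 2006, when the wrongful act occurred.
3 years from 6 February 2006 is 6 February 2009.
The period was tolled for 49 days by the written tolling agreement (1 July 2008 to 19 August 2008), pushing the deadline to 27 March 2009.
The other events in the timeline have no effect on the limitation period under the stated rules.
The 22 January 2009 filing precedes the 27 March 2009 deadline; the claim is timely.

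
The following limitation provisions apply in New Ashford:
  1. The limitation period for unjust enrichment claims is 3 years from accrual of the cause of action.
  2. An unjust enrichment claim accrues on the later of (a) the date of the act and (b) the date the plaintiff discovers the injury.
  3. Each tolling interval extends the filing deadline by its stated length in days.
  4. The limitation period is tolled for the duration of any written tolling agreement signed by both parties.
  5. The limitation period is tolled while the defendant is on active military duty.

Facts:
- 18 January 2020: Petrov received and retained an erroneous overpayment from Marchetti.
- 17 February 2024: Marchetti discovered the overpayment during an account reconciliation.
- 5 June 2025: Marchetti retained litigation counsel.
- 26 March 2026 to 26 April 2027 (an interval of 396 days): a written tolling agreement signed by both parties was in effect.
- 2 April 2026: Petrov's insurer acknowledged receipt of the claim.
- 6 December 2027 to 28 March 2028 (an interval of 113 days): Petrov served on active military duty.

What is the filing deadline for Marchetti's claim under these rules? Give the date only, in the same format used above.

10 July 2028

Because discovery on 17 February 2024 post-dates the 18 January 2020 act, accrual under the later-of rule falls on 17 February 2024.
The untolled deadline — 3 years after 17 February 2024 — is 17 February 2027.
Because the written tolling agreement ran from 26 March 2026 to 26 April 2027, the deadline is extended by 396 days to 19 March 2028.
Because the defendant's active military service ran from 6 December 2027 to 28 March 2028, the deadline is extended by 113 days to 10 July 2028.
Nothing else in the chronology tolls or restarts the period.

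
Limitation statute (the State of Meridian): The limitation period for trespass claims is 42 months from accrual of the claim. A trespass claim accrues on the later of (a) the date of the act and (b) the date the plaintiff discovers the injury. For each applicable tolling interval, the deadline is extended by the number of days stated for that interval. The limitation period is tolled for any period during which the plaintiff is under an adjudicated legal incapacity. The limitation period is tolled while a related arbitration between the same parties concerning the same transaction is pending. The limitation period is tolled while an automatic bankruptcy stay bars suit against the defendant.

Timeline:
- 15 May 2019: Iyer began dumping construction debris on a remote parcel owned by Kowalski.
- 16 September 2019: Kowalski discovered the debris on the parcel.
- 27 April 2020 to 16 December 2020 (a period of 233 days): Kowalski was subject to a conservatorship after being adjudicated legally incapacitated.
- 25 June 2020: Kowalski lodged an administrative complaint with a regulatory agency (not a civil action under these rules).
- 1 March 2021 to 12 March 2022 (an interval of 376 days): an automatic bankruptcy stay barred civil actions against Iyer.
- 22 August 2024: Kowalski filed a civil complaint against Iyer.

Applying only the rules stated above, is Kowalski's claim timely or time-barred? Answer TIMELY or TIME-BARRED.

Taking the later of the act (15 May 2019) and discovery (16 September 2019), the claim accrued on 16 September 2019.
Adding the 42 months base period to 16 September 2019 gives a deadline of 16 March 2023, before any tolling.
The plaintiff's legal incapacity from 27 April 2020 to 16 December 2020 tolled the period for 233 days, extending the deadline to 4 November 2023.
The automatic bankruptcy stay from 1 March 2021 to 12 March 2022 tolled the period for 376 days, extending the deadline to 14 November 2024.
Nothing else in the chronology tolls or restarts the period.
Kowalski filed on 22 August 2024, before the 14 November 2024 deadline, so the action is timely.

TIMELY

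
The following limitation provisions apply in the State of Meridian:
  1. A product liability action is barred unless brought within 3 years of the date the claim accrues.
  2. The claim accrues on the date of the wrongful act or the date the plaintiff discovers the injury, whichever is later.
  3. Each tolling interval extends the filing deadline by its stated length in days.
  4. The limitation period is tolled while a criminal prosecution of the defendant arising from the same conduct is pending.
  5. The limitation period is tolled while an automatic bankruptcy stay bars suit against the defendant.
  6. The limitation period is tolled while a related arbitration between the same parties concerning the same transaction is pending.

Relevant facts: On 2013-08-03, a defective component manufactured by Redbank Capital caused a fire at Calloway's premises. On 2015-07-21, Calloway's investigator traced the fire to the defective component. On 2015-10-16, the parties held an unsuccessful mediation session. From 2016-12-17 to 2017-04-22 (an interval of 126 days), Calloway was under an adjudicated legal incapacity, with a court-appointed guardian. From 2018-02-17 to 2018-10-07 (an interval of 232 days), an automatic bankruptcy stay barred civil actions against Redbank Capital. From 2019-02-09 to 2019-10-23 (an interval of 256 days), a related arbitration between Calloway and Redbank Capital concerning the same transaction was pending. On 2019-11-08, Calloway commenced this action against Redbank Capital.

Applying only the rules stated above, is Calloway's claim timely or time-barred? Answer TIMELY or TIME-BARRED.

Because discovery on 2015-07-21 post-dates the 2013-08-03 act, accrual under the later-of rule falls on 2015-07-21.
3 years from 2015-07-21 is 2018-07-21.
The period was tolled for 232 days by the automatic bankruptcy stay (2018-02-17 to 2018-10-07), pushing the deadline to 2019-03-10.
The period was tolled for 256 days by the pending related arbitration (2019-02-09 to 2019-10-23), pushing the deadline to 2019-11-21.
No stated provision tolls the period for the plaintiff's incapacity, so the interval from 2016-12-17 to 2017-04-22 has no effect on the deadline.
The other events in the timeline have no effect on the limitation period under the stated rules.
Calloway filed on 2019-11-08, before the 2019-11-21 deadline, so the action is timely.

TIMELY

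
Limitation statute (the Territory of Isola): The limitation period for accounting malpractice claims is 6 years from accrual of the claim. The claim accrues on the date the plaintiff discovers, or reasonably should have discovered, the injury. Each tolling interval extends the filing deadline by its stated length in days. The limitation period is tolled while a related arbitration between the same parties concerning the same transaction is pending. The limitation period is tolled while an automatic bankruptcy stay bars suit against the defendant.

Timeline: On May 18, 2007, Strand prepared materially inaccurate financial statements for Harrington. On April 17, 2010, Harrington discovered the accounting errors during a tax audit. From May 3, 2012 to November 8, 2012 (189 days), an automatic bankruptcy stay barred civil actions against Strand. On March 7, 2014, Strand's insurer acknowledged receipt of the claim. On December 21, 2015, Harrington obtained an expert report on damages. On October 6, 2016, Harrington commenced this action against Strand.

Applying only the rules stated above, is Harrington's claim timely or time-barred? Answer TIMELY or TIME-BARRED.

The claim did not accrue until Harrington discovered the injury on April 17, 2010; the May 18, 2007 act date does not start the clock under the stated rule.
Adding the 6 years base period to April 17, 2010 gives a deadline of April 17, 2016, before any tolling.
Because the automatic bankruptcy stay ran from May 3, 2012 to November 8, 2012, the deadline is extended by 189 days to October 23, 2016.
None of the other events listed affects the running of the period under the stated rules.
Filing on October 6, 2016 beat the October 23, 2016 deadline — the action is timely.

TIMELY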